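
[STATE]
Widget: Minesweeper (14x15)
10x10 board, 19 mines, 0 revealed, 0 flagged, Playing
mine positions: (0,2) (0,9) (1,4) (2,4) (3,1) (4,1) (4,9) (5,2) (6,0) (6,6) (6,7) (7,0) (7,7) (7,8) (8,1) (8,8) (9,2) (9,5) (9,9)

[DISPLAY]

■■■■■■■■■■    
■■■■■■■■■■    
■■■■■■■■■■    
■■■■■■■■■■    
■■■■■■■■■■    
■■■■■■■■■■    
■■■■■■■■■■    
■■■■■■■■■■    
■■■■■■■■■■    
■■■■■■■■■■    
              
              
              
              
              


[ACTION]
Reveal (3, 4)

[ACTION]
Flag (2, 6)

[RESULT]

■■■■■■■■■■    
■■■■■■■■■■    
■■■■■■⚑■■■    
■■■■1■■■■■    
■■■■■■■■■■    
■■■■■■■■■■    
■■■■■■■■■■    
■■■■■■■■■■    
■■■■■■■■■■    
■■■■■■■■■■    
              
              
              
              
              


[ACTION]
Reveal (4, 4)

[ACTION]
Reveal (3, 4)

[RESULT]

■■■■■1  1■    
■■■■■2  11    
■■■■■2        
■■■111  11    
■■■1    1■    
■■■1 1222■    
■■11 1■■■■    
■■1  1■■■■    
■■2111■■■■    
■■■■■■■■■■    
              
              
              
              
              


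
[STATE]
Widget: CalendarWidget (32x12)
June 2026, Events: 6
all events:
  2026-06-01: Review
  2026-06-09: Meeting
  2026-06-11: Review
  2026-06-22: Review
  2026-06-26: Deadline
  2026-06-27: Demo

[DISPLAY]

           June 2026            
Mo Tu We Th Fr Sa Su            
 1*  2  3  4  5  6  7           
 8  9* 10 11* 12 13 14          
15 16 17 18 19 20 21            
22* 23 24 25 26* 27* 28         
29 30                           
                                
                                
                                
                                
                                


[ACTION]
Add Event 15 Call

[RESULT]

           June 2026            
Mo Tu We Th Fr Sa Su            
 1*  2  3  4  5  6  7           
 8  9* 10 11* 12 13 14          
15* 16 17 18 19 20 21           
22* 23 24 25 26* 27* 28         
29 30                           
                                
                                
                                
                                
                                


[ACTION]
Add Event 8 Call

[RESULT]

           June 2026            
Mo Tu We Th Fr Sa Su            
 1*  2  3  4  5  6  7           
 8*  9* 10 11* 12 13 14         
15* 16 17 18 19 20 21           
22* 23 24 25 26* 27* 28         
29 30                           
                                
                                
                                
                                
                                


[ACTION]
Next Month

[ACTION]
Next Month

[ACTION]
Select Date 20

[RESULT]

          August 2026           
Mo Tu We Th Fr Sa Su            
                1  2            
 3  4  5  6  7  8  9            
10 11 12 13 14 15 16            
17 18 19 [20] 21 22 23          
24 25 26 27 28 29 30            
31                              
                                
                                
                                
                                


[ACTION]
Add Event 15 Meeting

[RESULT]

          August 2026           
Mo Tu We Th Fr Sa Su            
                1  2            
 3  4  5  6  7  8  9            
10 11 12 13 14 15* 16           
17 18 19 [20] 21 22 23          
24 25 26 27 28 29 30            
31                              
                                
                                
                                
                                


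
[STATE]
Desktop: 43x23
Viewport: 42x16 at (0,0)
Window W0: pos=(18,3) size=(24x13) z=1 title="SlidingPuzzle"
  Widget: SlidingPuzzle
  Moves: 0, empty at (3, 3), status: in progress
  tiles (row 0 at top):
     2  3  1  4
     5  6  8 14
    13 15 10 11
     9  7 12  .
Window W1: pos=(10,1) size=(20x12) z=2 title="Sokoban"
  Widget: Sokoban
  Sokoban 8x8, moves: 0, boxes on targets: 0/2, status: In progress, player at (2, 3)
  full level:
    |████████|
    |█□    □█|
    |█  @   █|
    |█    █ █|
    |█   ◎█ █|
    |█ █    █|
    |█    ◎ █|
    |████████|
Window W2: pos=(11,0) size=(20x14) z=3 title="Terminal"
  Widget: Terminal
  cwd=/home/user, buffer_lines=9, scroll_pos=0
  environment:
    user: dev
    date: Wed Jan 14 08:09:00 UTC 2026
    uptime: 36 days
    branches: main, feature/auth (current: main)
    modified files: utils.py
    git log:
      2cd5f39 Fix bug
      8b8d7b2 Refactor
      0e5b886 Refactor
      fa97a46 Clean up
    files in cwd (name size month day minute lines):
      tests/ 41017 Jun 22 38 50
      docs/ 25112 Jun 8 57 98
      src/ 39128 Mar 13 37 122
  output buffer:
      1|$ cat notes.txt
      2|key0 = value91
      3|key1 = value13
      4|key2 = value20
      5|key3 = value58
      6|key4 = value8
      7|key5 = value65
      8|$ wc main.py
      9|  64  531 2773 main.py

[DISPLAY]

           ┏━━━━━━━━━━━━━━━━━━┓           
          ┏┃ Terminal         ┃           
          ┃┠──────────────────┨           
          ┠┃$ cat notes.txt   ┃━━━━━━━━━━┓
          ┃┃key0 = value91    ┃le        ┃
          ┃┃key1 = value13    ┃──────────┨
          ┃┃key2 = value20    ┃───┬────┐ ┃
          ┃┃key3 = value58    ┃ 1 │  4 │ ┃
          ┃┃key4 = value8     ┃───┼────┤ ┃
          ┃┃key5 = value65    ┃ 8 │ 14 │ ┃
          ┃┃$ wc main.py      ┃───┼────┤ ┃
          ┃┃  64  531 2773 mai┃10 │ 11 │ ┃
          ┗┃$ █               ┃───┼────┤ ┃
           ┗━━━━━━━━━━━━━━━━━━┛12 │    │ ┃
                  ┃└────┴────┴────┴────┘ ┃
                  ┗━━━━━━━━━━━━━━━━━━━━━━┛


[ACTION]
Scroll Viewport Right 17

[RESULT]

          ┏━━━━━━━━━━━━━━━━━━┓            
         ┏┃ Terminal         ┃            
         ┃┠──────────────────┨            
         ┠┃$ cat notes.txt   ┃━━━━━━━━━━┓ 
         ┃┃key0 = value91    ┃le        ┃ 
         ┃┃key1 = value13    ┃──────────┨ 
         ┃┃key2 = value20    ┃───┬────┐ ┃ 
         ┃┃key3 = value58    ┃ 1 │  4 │ ┃ 
         ┃┃key4 = value8     ┃───┼────┤ ┃ 
         ┃┃key5 = value65    ┃ 8 │ 14 │ ┃ 
         ┃┃$ wc main.py      ┃───┼────┤ ┃ 
         ┃┃  64  531 2773 mai┃10 │ 11 │ ┃ 
         ┗┃$ █               ┃───┼────┤ ┃ 
          ┗━━━━━━━━━━━━━━━━━━┛12 │    │ ┃ 
                 ┃└────┴────┴────┴────┘ ┃ 
                 ┗━━━━━━━━━━━━━━━━━━━━━━┛ 


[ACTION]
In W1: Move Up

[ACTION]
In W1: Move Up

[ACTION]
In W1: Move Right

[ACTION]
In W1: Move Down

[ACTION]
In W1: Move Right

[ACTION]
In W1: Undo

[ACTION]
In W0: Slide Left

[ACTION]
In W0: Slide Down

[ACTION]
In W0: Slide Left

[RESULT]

          ┏━━━━━━━━━━━━━━━━━━┓            
         ┏┃ Terminal         ┃            
         ┃┠──────────────────┨            
         ┠┃$ cat notes.txt   ┃━━━━━━━━━━┓ 
         ┃┃key0 = value91    ┃le        ┃ 
         ┃┃key1 = value13    ┃──────────┨ 
         ┃┃key2 = value20    ┃───┬────┐ ┃ 
         ┃┃key3 = value58    ┃ 1 │  4 │ ┃ 
         ┃┃key4 = value8     ┃───┼────┤ ┃ 
         ┃┃key5 = value65    ┃ 8 │ 14 │ ┃ 
         ┃┃$ wc main.py      ┃───┼────┤ ┃ 
         ┃┃  64  531 2773 mai┃10 │    │ ┃ 
         ┗┃$ █               ┃───┼────┤ ┃ 
          ┗━━━━━━━━━━━━━━━━━━┛12 │ 11 │ ┃ 
                 ┃└────┴────┴────┴────┘ ┃ 
                 ┗━━━━━━━━━━━━━━━━━━━━━━┛ 


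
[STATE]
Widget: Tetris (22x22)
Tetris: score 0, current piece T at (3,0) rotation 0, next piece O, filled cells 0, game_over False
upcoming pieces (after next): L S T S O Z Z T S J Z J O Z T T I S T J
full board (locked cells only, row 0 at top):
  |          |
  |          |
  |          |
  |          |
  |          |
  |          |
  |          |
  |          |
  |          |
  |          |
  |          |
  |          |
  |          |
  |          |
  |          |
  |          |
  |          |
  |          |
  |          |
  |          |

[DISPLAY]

    ▒     │Next:      
   ▒▒▒    │▓▓         
          │▓▓         
          │           
          │           
          │           
          │Score:     
          │0          
          │           
          │           
          │           
          │           
          │           
          │           
          │           
          │           
          │           
          │           
          │           
          │           
          │           
          │           


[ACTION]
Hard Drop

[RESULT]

    ▓▓    │Next:      
    ▓▓    │  ▒        
          │▒▒▒        
          │           
          │           
          │           
          │Score:     
          │0          
          │           
          │           
          │           
          │           
          │           
          │           
          │           
          │           
          │           
          │           
    ▒     │           
   ▒▒▒    │           
          │           
          │           


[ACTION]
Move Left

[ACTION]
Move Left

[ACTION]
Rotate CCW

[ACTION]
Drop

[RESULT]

          │Next:      
  ▓▓      │  ▒        
  ▓▓      │▒▒▒        
          │           
          │           
          │           
          │Score:     
          │0          
          │           
          │           
          │           
          │           
          │           
          │           
          │           
          │           
          │           
          │           
    ▒     │           
   ▒▒▒    │           
          │           
          │           


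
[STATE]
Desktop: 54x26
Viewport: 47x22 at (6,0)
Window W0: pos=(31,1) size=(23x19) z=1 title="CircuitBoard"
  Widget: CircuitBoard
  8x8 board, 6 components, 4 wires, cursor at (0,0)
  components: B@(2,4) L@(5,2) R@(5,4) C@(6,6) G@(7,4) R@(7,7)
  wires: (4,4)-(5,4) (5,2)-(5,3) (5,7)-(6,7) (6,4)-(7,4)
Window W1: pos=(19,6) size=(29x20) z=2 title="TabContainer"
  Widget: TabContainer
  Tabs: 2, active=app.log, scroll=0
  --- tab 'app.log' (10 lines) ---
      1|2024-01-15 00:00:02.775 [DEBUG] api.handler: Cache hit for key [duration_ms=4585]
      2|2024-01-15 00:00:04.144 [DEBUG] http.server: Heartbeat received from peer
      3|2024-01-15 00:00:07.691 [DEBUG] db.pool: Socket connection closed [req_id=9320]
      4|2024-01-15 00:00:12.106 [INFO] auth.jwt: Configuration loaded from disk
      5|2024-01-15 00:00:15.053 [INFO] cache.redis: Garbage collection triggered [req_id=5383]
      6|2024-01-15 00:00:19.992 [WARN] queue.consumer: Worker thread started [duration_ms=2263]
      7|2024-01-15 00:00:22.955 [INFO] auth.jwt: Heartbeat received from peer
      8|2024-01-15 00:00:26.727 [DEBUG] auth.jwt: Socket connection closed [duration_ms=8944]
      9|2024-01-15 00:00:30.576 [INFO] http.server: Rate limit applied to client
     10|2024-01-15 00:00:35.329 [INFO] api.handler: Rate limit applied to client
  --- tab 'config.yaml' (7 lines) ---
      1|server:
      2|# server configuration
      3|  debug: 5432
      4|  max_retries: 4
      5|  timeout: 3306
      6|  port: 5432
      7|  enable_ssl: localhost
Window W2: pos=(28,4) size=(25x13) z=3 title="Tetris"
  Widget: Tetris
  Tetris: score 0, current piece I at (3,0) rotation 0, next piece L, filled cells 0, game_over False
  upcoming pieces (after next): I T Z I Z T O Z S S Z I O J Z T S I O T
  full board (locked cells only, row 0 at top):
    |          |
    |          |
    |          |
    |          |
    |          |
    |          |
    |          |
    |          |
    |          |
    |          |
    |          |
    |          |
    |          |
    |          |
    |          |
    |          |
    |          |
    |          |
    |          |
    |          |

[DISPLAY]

                                               
                         ┏━━━━━━━━━━━━━━━━━━━━━
                         ┃ CircuitBoard        
                         ┠─────────────────────
                      ┏━━━━━━━━━━━━━━━━━━━━━━━┓
                      ┃ Tetris                ┃
             ┏━━━━━━━━┠───────────────────────┨
             ┃ TabCont┃          │Next:       ┃
             ┠────────┃          │  ▒         ┃
             ┃[app.log┃          │▒▒▒         ┃
             ┃────────┃          │            ┃
             ┃2024-01-┃          │            ┃
             ┃2024-01-┃          │            ┃
             ┃2024-01-┃          │Score:      ┃
             ┃2024-01-┃          │0           ┃
             ┃2024-01-┃          │            ┃
             ┃2024-01-┗━━━━━━━━━━━━━━━━━━━━━━━┛
             ┃2024-01-15 00:00:22.955 [IN┃    ·
             ┃2024-01-15 00:00:26.727 [DE┃    │
             ┃2024-01-15 00:00:30.576 [IN┃━━━━━
             ┃2024-01-15 00:00:35.329 [IN┃     
             ┃                           ┃     


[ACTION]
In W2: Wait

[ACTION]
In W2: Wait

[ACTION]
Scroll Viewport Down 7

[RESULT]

                      ┏━━━━━━━━━━━━━━━━━━━━━━━┓
                      ┃ Tetris                ┃
             ┏━━━━━━━━┠───────────────────────┨
             ┃ TabCont┃          │Next:       ┃
             ┠────────┃          │  ▒         ┃
             ┃[app.log┃          │▒▒▒         ┃
             ┃────────┃          │            ┃
             ┃2024-01-┃          │            ┃
             ┃2024-01-┃          │            ┃
             ┃2024-01-┃          │Score:      ┃
             ┃2024-01-┃          │0           ┃
             ┃2024-01-┃          │            ┃
             ┃2024-01-┗━━━━━━━━━━━━━━━━━━━━━━━┛
             ┃2024-01-15 00:00:22.955 [IN┃    ·
             ┃2024-01-15 00:00:26.727 [DE┃    │
             ┃2024-01-15 00:00:30.576 [IN┃━━━━━
             ┃2024-01-15 00:00:35.329 [IN┃     
             ┃                           ┃     
             ┃                           ┃     
             ┃                           ┃     
             ┃                           ┃     
             ┗━━━━━━━━━━━━━━━━━━━━━━━━━━━┛     


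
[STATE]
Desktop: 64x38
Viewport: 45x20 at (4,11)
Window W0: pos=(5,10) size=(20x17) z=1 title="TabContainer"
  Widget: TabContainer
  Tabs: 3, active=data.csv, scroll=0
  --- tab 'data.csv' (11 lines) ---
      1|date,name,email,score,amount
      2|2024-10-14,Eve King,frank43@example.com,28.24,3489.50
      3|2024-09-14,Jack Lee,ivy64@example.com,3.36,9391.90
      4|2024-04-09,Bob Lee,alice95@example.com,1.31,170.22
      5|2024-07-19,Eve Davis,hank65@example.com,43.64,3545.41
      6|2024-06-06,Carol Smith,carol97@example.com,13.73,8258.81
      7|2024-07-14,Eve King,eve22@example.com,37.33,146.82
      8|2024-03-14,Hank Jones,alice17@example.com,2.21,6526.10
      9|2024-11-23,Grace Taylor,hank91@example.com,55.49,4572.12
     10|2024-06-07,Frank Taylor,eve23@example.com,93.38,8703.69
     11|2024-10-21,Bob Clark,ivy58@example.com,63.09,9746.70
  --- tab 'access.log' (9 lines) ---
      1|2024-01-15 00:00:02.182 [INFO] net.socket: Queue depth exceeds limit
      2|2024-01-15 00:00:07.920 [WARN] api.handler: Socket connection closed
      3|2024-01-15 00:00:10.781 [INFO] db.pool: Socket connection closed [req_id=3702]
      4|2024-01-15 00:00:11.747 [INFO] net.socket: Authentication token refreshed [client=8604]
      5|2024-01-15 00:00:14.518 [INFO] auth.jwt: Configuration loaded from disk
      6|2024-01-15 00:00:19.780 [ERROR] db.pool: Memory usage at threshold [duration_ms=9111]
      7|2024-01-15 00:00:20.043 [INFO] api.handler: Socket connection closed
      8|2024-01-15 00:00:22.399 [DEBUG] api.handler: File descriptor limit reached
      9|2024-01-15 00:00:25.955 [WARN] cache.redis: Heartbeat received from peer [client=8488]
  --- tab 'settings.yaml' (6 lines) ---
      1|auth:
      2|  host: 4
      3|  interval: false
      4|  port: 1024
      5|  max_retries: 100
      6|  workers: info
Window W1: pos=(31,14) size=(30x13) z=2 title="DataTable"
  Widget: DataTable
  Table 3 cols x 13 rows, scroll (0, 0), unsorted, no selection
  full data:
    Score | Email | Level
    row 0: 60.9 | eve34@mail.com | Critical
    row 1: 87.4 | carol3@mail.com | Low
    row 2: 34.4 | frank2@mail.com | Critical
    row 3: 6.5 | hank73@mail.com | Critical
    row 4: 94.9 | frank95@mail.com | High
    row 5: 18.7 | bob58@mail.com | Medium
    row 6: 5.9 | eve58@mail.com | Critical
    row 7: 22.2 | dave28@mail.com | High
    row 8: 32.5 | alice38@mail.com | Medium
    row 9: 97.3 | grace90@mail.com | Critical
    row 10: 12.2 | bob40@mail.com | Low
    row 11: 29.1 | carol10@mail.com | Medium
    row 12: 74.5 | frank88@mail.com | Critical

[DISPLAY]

 ┃ TabContainer     ┃                        
 ┠──────────────────┨                        
 ┃[data.csv]│ access┃                        
 ┃──────────────────┃      ┏━━━━━━━━━━━━━━━━━
 ┃date,name,email,sc┃      ┃ DataTable       
 ┃2024-10-14,Eve Kin┃      ┠─────────────────
 ┃2024-09-14,Jack Le┃      ┃Score│Email      
 ┃2024-04-09,Bob Lee┃      ┃─────┼───────────
 ┃2024-07-19,Eve Dav┃      ┃60.9 │eve34@mail.
 ┃2024-06-06,Carol S┃      ┃87.4 │carol3@mail
 ┃2024-07-14,Eve Kin┃      ┃34.4 │frank2@mail
 ┃2024-03-14,Hank Jo┃      ┃6.5  │hank73@mail
 ┃2024-11-23,Grace T┃      ┃94.9 │frank95@mai
 ┃2024-06-07,Frank T┃      ┃18.7 │bob58@mail.
 ┃2024-10-21,Bob Cla┃      ┃5.9  │eve58@mail.
 ┗━━━━━━━━━━━━━━━━━━┛      ┗━━━━━━━━━━━━━━━━━
                                             
                                             
                                             
                                             


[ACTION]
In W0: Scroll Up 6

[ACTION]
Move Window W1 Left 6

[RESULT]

 ┃ TabContainer     ┃                        
 ┠──────────────────┨                        
 ┃[data.csv]│ access┃                        
 ┃──────────────────┃┏━━━━━━━━━━━━━━━━━━━━━━━
 ┃date,name,email,sc┃┃ DataTable             
 ┃2024-10-14,Eve Kin┃┠───────────────────────
 ┃2024-09-14,Jack Le┃┃Score│Email           │
 ┃2024-04-09,Bob Lee┃┃─────┼────────────────┼
 ┃2024-07-19,Eve Dav┃┃60.9 │eve34@mail.com  │
 ┃2024-06-06,Carol S┃┃87.4 │carol3@mail.com │
 ┃2024-07-14,Eve Kin┃┃34.4 │frank2@mail.com │
 ┃2024-03-14,Hank Jo┃┃6.5  │hank73@mail.com │
 ┃2024-11-23,Grace T┃┃94.9 │frank95@mail.com│
 ┃2024-06-07,Frank T┃┃18.7 │bob58@mail.com  │
 ┃2024-10-21,Bob Cla┃┃5.9  │eve58@mail.com  │
 ┗━━━━━━━━━━━━━━━━━━┛┗━━━━━━━━━━━━━━━━━━━━━━━
                                             
                                             
                                             
                                             


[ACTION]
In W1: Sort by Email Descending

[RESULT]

 ┃ TabContainer     ┃                        
 ┠──────────────────┨                        
 ┃[data.csv]│ access┃                        
 ┃──────────────────┃┏━━━━━━━━━━━━━━━━━━━━━━━
 ┃date,name,email,sc┃┃ DataTable             
 ┃2024-10-14,Eve Kin┃┠───────────────────────
 ┃2024-09-14,Jack Le┃┃Score│Email          ▼│
 ┃2024-04-09,Bob Lee┃┃─────┼────────────────┼
 ┃2024-07-19,Eve Dav┃┃6.5  │hank73@mail.com │
 ┃2024-06-06,Carol S┃┃97.3 │grace90@mail.com│
 ┃2024-07-14,Eve Kin┃┃94.9 │frank95@mail.com│
 ┃2024-03-14,Hank Jo┃┃74.5 │frank88@mail.com│
 ┃2024-11-23,Grace T┃┃34.4 │frank2@mail.com │
 ┃2024-06-07,Frank T┃┃5.9  │eve58@mail.com  │
 ┃2024-10-21,Bob Cla┃┃60.9 │eve34@mail.com  │
 ┗━━━━━━━━━━━━━━━━━━┛┗━━━━━━━━━━━━━━━━━━━━━━━
                                             
                                             
                                             
                                             


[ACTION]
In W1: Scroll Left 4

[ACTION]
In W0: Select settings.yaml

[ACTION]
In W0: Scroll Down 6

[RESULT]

 ┃ TabContainer     ┃                        
 ┠──────────────────┨                        
 ┃ data.csv │ access┃                        
 ┃──────────────────┃┏━━━━━━━━━━━━━━━━━━━━━━━
 ┃  workers: info   ┃┃ DataTable             
 ┃                  ┃┠───────────────────────
 ┃                  ┃┃Score│Email          ▼│
 ┃                  ┃┃─────┼────────────────┼
 ┃                  ┃┃6.5  │hank73@mail.com │
 ┃                  ┃┃97.3 │grace90@mail.com│
 ┃                  ┃┃94.9 │frank95@mail.com│
 ┃                  ┃┃74.5 │frank88@mail.com│
 ┃                  ┃┃34.4 │frank2@mail.com │
 ┃                  ┃┃5.9  │eve58@mail.com  │
 ┃                  ┃┃60.9 │eve34@mail.com  │
 ┗━━━━━━━━━━━━━━━━━━┛┗━━━━━━━━━━━━━━━━━━━━━━━
                                             
                                             
                                             
                                             


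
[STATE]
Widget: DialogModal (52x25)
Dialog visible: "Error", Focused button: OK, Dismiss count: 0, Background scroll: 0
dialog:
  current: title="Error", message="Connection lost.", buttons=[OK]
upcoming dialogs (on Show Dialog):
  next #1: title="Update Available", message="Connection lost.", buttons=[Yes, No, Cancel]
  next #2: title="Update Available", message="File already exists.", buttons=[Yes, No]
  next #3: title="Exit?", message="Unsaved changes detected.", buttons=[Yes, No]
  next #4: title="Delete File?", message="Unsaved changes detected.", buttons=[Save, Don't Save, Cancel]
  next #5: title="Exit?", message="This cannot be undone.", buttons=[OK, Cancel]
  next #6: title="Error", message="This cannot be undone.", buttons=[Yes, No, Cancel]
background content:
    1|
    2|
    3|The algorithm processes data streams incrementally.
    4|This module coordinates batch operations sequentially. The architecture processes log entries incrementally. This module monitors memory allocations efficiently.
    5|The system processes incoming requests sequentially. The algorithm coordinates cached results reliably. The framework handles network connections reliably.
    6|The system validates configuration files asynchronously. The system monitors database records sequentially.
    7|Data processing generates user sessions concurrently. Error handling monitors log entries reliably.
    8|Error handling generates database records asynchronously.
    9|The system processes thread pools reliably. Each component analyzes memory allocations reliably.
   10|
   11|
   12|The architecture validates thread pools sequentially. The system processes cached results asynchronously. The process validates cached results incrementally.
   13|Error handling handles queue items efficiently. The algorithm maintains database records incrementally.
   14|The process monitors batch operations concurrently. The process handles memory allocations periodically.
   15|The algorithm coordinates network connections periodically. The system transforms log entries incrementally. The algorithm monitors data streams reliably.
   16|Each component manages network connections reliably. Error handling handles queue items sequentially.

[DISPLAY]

                                                    
                                                    
The algorithm processes data streams incrementally. 
This module coordinates batch operations sequentiall
The system processes incoming requests sequentially.
The system validates configuration files asynchronou
Data processing generates user sessions concurrently
Error handling generates database records asynchrono
The system processes thread pools reliably. Each com
                                                    
                ┌──────────────────┐                
The architecture│      Error       │ols sequentially
Error handling h│ Connection lost. │fficiently. The 
The process moni│       [OK]       │s concurrently. 
The algorithm co└──────────────────┘nnections period
Each component manages network connections reliably.
                                                    
                                                    
                                                    
                                                    
                                                    
                                                    
                                                    
                                                    
                                                    


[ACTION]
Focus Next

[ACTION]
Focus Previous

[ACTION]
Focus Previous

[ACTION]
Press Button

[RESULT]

                                                    
                                                    
The algorithm processes data streams incrementally. 
This module coordinates batch operations sequentiall
The system processes incoming requests sequentially.
The system validates configuration files asynchronou
Data processing generates user sessions concurrently
Error handling generates database records asynchrono
The system processes thread pools reliably. Each com
                                                    
                                                    
The architecture validates thread pools sequentially
Error handling handles queue items efficiently. The 
The process monitors batch operations concurrently. 
The algorithm coordinates network connections period
Each component manages network connections reliably.
                                                    
                                                    
                                                    
                                                    
                                                    
                                                    
                                                    
                                                    
                                                    


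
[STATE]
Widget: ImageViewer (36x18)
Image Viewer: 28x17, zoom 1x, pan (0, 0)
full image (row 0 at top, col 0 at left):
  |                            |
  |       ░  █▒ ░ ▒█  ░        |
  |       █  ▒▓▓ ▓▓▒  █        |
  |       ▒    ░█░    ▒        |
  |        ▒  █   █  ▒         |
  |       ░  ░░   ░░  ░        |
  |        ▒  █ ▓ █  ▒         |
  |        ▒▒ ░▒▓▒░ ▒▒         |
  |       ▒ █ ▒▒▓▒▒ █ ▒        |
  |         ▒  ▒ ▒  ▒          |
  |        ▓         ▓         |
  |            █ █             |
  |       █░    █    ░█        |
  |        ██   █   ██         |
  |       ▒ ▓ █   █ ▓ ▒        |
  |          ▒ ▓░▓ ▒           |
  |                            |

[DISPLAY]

                                    
       ░  █▒ ░ ▒█  ░                
       █  ▒▓▓ ▓▓▒  █                
       ▒    ░█░    ▒                
        ▒  █   █  ▒                 
       ░  ░░   ░░  ░                
        ▒  █ ▓ █  ▒                 
        ▒▒ ░▒▓▒░ ▒▒                 
       ▒ █ ▒▒▓▒▒ █ ▒                
         ▒  ▒ ▒  ▒                  
        ▓         ▓                 
            █ █                     
       █░    █    ░█                
        ██   █   ██                 
       ▒ ▓ █   █ ▓ ▒                
          ▒ ▓░▓ ▒                   
                                    
                                    


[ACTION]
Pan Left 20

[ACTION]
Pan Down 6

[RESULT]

        ▒  █ ▓ █  ▒                 
        ▒▒ ░▒▓▒░ ▒▒                 
       ▒ █ ▒▒▓▒▒ █ ▒                
         ▒  ▒ ▒  ▒                  
        ▓         ▓                 
            █ █                     
       █░    █    ░█                
        ██   █   ██                 
       ▒ ▓ █   █ ▓ ▒                
          ▒ ▓░▓ ▒                   
                                    
                                    
                                    
                                    
                                    
                                    
                                    
                                    


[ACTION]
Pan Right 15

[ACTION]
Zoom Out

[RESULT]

█  ▒                                
░ ▒▒                                
▒ █ ▒                               
  ▒                                 
   ▓                                
                                    
   ░█                               
  ██                                
█ ▓ ▒                               
 ▒                                  
                                    
                                    
                                    
                                    
                                    
                                    
                                    
                                    


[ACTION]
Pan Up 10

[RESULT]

                                    
▒█  ░                               
▓▒  █                               
    ▒                               
█  ▒                                
░░  ░                               
█  ▒                                
░ ▒▒                                
▒ █ ▒                               
  ▒                                 
   ▓                                
                                    
   ░█                               
  ██                                
█ ▓ ▒                               
 ▒                                  
                                    
                                    


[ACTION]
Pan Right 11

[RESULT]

                                    
                                    
                                    
                                    
                                    
                                    
                                    
                                    
                                    
                                    
                                    
                                    
                                    
                                    
                                    
                                    
                                    
                                    


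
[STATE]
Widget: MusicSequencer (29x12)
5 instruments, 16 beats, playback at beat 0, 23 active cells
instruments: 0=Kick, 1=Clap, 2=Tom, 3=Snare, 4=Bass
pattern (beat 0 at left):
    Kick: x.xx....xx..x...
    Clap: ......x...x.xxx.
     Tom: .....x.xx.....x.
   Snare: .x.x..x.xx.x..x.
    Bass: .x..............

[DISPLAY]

      ▼123456789012345       
  Kick█·██····██··█···       
  Clap······█···█·███·       
   Tom·····█·██·····█·       
 Snare·█·█··█·██·█··█·       
  Bass·█··············       
                             
                             
                             
                             
                             
                             


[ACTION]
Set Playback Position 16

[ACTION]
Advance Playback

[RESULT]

      0▼23456789012345       
  Kick█·██····██··█···       
  Clap······█···█·███·       
   Tom·····█·██·····█·       
 Snare·█·█··█·██·█··█·       
  Bass·█··············       
                             
                             
                             
                             
                             
                             


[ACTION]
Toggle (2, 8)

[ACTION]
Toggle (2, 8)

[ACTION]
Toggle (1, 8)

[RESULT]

      0▼23456789012345       
  Kick█·██····██··█···       
  Clap······█·█·█·███·       
   Tom·····█·██·····█·       
 Snare·█·█··█·██·█··█·       
  Bass·█··············       
                             
                             
                             
                             
                             
                             


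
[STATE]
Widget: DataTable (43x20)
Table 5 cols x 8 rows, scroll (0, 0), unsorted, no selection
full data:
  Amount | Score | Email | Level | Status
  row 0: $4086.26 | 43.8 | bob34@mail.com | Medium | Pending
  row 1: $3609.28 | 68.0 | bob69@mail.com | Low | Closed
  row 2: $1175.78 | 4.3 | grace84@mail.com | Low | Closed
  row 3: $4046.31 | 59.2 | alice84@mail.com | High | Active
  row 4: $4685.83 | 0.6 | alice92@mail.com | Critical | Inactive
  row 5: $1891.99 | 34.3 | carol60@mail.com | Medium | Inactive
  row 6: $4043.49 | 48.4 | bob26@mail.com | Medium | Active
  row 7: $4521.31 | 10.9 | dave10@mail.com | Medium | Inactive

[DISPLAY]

Amount  │Score│Email           │Level   │St
────────┼─────┼────────────────┼────────┼──
$4086.26│43.8 │bob34@mail.com  │Medium  │Pe
$3609.28│68.0 │bob69@mail.com  │Low     │Cl
$1175.78│4.3  │grace84@mail.com│Low     │Cl
$4046.31│59.2 │alice84@mail.com│High    │Ac
$4685.83│0.6  │alice92@mail.com│Critical│In
$1891.99│34.3 │carol60@mail.com│Medium  │In
$4043.49│48.4 │bob26@mail.com  │Medium  │Ac
$4521.31│10.9 │dave10@mail.com │Medium  │In
                                           
                                           
                                           
                                           
                                           
                                           
                                           
                                           
                                           
                                           


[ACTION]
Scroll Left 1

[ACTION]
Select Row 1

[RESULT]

Amount  │Score│Email           │Level   │St
────────┼─────┼────────────────┼────────┼──
$4086.26│43.8 │bob34@mail.com  │Medium  │Pe
>3609.28│68.0 │bob69@mail.com  │Low     │Cl
$1175.78│4.3  │grace84@mail.com│Low     │Cl
$4046.31│59.2 │alice84@mail.com│High    │Ac
$4685.83│0.6  │alice92@mail.com│Critical│In
$1891.99│34.3 │carol60@mail.com│Medium  │In
$4043.49│48.4 │bob26@mail.com  │Medium  │Ac
$4521.31│10.9 │dave10@mail.com │Medium  │In
                                           
                                           
                                           
                                           
                                           
                                           
                                           
                                           
                                           
                                           


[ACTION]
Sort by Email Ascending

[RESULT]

Amount  │Score│Email          ▲│Level   │St
────────┼─────┼────────────────┼────────┼──
$4046.31│59.2 │alice84@mail.com│High    │Ac
>4685.83│0.6  │alice92@mail.com│Critical│In
$4043.49│48.4 │bob26@mail.com  │Medium  │Ac
$4086.26│43.8 │bob34@mail.com  │Medium  │Pe
$3609.28│68.0 │bob69@mail.com  │Low     │Cl
$1891.99│34.3 │carol60@mail.com│Medium  │In
$4521.31│10.9 │dave10@mail.com │Medium  │In
$1175.78│4.3  │grace84@mail.com│Low     │Cl
                                           
                                           
                                           
                                           
                                           
                                           
                                           
                                           
                                           
                                           


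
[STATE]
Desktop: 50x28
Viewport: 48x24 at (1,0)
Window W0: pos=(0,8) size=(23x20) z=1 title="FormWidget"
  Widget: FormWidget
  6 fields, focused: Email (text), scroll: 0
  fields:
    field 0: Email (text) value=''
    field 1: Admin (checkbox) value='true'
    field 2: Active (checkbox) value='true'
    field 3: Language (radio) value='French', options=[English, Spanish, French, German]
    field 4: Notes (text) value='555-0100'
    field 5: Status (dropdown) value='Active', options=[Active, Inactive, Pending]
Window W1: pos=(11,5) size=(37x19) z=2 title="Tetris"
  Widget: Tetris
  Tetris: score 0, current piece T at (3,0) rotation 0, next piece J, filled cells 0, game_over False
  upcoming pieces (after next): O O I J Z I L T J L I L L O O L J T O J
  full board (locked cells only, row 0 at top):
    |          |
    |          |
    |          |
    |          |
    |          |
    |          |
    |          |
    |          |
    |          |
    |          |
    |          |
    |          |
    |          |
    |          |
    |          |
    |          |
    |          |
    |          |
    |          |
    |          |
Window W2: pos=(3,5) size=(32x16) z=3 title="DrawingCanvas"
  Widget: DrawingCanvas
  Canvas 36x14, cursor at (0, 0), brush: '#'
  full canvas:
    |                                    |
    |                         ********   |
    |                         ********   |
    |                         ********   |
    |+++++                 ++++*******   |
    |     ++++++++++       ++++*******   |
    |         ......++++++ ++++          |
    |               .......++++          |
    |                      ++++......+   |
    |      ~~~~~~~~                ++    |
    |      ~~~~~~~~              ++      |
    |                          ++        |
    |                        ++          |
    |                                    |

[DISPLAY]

                                                
                                                
                                                
                                                
                                                
  ┏━━━━━━━━━━━━━━━━━━━━━━━━━━━━━━┓━━━━━━━━━━━━┓ 
  ┃ DrawingCanvas                ┃            ┃ 
  ┠──────────────────────────────┨────────────┨ 
━━┃+                             ┃            ┃ 
 F┃                         *****┃            ┃ 
──┃                         *****┃            ┃ 
> ┃                         *****┃            ┃ 
  ┃+++++                 ++++****┃            ┃ 
  ┃     ++++++++++       ++++****┃            ┃ 
  ┃         ......++++++ ++++    ┃            ┃ 
  ┃               .......++++    ┃            ┃ 
  ┃                      ++++....┃            ┃ 
  ┃      ~~~~~~~~                ┃            ┃ 
  ┃      ~~~~~~~~              ++┃            ┃ 
  ┃                          ++  ┃            ┃ 
  ┗━━━━━━━━━━━━━━━━━━━━━━━━━━━━━━┛            ┃ 
          ┃          │                        ┃ 
          ┃          │                        ┃ 
          ┗━━━━━━━━━━━━━━━━━━━━━━━━━━━━━━━━━━━┛ 


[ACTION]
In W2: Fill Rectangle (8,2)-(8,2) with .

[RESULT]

                                                
                                                
                                                
                                                
                                                
  ┏━━━━━━━━━━━━━━━━━━━━━━━━━━━━━━┓━━━━━━━━━━━━┓ 
  ┃ DrawingCanvas                ┃            ┃ 
  ┠──────────────────────────────┨────────────┨ 
━━┃+                             ┃            ┃ 
 F┃                         *****┃            ┃ 
──┃                         *****┃            ┃ 
> ┃                         *****┃            ┃ 
  ┃+++++                 ++++****┃            ┃ 
  ┃     ++++++++++       ++++****┃            ┃ 
  ┃         ......++++++ ++++    ┃            ┃ 
  ┃               .......++++    ┃            ┃ 
  ┃  .                   ++++....┃            ┃ 
  ┃      ~~~~~~~~                ┃            ┃ 
  ┃      ~~~~~~~~              ++┃            ┃ 
  ┃                          ++  ┃            ┃ 
  ┗━━━━━━━━━━━━━━━━━━━━━━━━━━━━━━┛            ┃ 
          ┃          │                        ┃ 
          ┃          │                        ┃ 
          ┗━━━━━━━━━━━━━━━━━━━━━━━━━━━━━━━━━━━┛ 


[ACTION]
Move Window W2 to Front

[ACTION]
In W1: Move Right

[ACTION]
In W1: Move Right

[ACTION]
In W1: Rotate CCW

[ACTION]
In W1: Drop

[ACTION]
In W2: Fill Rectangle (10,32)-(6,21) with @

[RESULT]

                                                
                                                
                                                
                                                
                                                
  ┏━━━━━━━━━━━━━━━━━━━━━━━━━━━━━━┓━━━━━━━━━━━━┓ 
  ┃ DrawingCanvas                ┃            ┃ 
  ┠──────────────────────────────┨────────────┨ 
━━┃+                             ┃            ┃ 
 F┃                         *****┃            ┃ 
──┃                         *****┃            ┃ 
> ┃                         *****┃            ┃ 
  ┃+++++                 ++++****┃            ┃ 
  ┃     ++++++++++       ++++****┃            ┃ 
  ┃         ......++++++@@@@@@@@@┃            ┃ 
  ┃               ......@@@@@@@@@┃            ┃ 
  ┃  .                  @@@@@@@@@┃            ┃ 
  ┃      ~~~~~~~~       @@@@@@@@@┃            ┃ 
  ┃      ~~~~~~~~       @@@@@@@@@┃            ┃ 
  ┃                          ++  ┃            ┃ 
  ┗━━━━━━━━━━━━━━━━━━━━━━━━━━━━━━┛            ┃ 
          ┃          │                        ┃ 
          ┃          │                        ┃ 
          ┗━━━━━━━━━━━━━━━━━━━━━━━━━━━━━━━━━━━┛ 
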